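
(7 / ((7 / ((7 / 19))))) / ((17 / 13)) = 91 / 323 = 0.28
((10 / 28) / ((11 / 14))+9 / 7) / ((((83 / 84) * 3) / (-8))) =-4.70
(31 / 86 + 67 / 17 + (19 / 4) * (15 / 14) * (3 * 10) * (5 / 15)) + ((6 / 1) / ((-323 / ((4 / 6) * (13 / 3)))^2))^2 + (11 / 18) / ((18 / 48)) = 542871308268556705 / 9553535122169556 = 56.82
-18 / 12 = -1.50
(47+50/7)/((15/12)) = 1516/35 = 43.31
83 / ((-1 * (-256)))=83 / 256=0.32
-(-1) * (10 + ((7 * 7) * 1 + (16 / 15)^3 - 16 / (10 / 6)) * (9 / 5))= 155821 / 1875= 83.10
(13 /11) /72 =13 /792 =0.02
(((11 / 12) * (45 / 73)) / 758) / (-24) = -55 / 1770688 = -0.00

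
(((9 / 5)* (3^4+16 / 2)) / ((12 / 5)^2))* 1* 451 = 200695 / 16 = 12543.44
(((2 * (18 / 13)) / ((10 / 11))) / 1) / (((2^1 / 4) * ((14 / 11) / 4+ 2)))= 2904 / 1105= 2.63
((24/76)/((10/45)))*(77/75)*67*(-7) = -325017/475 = -684.25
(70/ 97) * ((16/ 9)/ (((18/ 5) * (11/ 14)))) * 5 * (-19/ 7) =-532000/ 86427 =-6.16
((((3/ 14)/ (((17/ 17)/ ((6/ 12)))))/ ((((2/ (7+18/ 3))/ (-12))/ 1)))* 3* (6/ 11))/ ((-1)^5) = 1053/ 77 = 13.68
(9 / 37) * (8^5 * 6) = 1769472 / 37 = 47823.57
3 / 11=0.27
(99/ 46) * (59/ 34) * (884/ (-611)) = -5841/ 1081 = -5.40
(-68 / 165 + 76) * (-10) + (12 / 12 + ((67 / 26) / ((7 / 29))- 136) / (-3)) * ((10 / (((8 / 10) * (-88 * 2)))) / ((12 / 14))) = -41701441 / 54912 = -759.42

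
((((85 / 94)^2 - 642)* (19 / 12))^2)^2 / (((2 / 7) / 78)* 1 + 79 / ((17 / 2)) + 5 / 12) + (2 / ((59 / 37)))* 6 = 12254785628688213458538068656332209881 / 112074867918363688100610048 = 109344635923.32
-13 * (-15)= 195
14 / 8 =1.75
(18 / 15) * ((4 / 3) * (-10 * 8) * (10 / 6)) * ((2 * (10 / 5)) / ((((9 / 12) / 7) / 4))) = -286720 / 9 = -31857.78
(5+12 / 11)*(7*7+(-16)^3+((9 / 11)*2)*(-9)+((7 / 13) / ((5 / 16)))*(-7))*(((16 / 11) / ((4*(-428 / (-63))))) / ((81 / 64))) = -87429374144 / 83313945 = -1049.40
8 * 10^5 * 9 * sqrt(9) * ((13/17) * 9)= 2527200000/17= 148658823.53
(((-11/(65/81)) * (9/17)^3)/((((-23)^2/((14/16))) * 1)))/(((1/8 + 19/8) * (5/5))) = -4546773/3378670100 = -0.00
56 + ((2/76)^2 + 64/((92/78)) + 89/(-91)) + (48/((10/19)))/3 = 2110822229/15111460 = 139.68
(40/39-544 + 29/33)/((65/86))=-20000074/27885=-717.23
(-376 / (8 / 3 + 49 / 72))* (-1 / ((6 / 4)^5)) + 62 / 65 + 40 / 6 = 9479774 / 422955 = 22.41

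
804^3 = 519718464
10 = 10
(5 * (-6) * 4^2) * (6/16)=-180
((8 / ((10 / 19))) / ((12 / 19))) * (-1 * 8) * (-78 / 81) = 75088 / 405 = 185.40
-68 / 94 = -34 / 47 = -0.72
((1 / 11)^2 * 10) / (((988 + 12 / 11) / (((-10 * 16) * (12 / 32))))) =-15 / 2992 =-0.01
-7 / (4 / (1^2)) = -7 / 4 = -1.75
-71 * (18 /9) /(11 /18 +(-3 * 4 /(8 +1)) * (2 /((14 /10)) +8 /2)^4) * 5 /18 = 1704710 /50016853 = 0.03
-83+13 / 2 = -76.50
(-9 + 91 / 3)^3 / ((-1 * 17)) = -262144 / 459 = -571.12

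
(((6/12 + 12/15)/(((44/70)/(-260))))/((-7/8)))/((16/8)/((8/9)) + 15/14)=185.02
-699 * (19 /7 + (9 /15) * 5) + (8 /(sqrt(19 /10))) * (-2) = -27960 /7 - 16 * sqrt(190) /19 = -4005.89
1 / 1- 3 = -2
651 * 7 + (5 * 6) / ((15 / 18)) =4593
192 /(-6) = -32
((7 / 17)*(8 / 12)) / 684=7 / 17442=0.00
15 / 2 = 7.50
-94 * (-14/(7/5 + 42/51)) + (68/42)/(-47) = 5257114/8883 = 591.82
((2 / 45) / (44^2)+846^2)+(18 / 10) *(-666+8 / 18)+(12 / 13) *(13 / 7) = 217871351287 / 304920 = 714519.71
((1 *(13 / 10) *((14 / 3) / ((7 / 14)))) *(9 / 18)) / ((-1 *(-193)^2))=-91 / 558735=-0.00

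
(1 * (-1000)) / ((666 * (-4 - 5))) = 500 / 2997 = 0.17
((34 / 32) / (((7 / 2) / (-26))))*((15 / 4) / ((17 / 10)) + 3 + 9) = -897 / 8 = -112.12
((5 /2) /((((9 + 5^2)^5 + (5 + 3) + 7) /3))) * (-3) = -45 /90870878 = -0.00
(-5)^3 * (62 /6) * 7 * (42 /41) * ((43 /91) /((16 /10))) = -2735.40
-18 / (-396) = 0.05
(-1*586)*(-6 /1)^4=-759456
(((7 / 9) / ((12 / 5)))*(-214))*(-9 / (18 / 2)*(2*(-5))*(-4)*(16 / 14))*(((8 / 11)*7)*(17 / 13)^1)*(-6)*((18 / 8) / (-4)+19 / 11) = -2088212000 / 14157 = -147503.85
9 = 9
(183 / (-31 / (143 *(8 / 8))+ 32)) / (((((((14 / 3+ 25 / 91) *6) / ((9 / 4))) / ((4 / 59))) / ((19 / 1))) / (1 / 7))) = 340197 / 4230890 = 0.08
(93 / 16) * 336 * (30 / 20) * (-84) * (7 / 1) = -1722546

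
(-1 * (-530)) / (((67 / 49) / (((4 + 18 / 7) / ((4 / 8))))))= 341320 / 67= 5094.33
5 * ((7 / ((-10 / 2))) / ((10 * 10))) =-7 / 100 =-0.07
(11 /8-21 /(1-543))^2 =9394225 /4700224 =2.00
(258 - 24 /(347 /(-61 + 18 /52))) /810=7301 /22555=0.32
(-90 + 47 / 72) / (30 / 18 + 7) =-6433 / 624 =-10.31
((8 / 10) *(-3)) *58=-696 / 5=-139.20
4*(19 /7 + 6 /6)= 104 /7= 14.86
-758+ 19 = -739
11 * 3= 33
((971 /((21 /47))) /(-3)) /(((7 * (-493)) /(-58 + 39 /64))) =-12.05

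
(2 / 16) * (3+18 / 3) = 9 / 8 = 1.12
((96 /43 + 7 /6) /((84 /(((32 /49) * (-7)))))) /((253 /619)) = -2171452 /4797639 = -0.45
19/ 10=1.90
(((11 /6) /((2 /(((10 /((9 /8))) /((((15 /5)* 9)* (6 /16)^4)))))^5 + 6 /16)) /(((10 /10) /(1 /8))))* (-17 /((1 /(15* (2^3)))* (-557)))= 55192658268538978435072000000 /24661253029912477414638944151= 2.24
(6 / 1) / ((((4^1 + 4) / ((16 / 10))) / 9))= 54 / 5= 10.80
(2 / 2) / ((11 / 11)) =1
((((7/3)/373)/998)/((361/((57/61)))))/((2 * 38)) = 7/32789621336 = 0.00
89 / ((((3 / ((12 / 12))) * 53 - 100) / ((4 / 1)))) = 356 / 59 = 6.03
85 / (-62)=-85 / 62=-1.37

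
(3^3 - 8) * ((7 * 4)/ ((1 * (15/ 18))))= 3192/ 5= 638.40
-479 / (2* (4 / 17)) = -8143 / 8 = -1017.88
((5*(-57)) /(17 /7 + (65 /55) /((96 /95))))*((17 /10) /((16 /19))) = -4252941 /26597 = -159.90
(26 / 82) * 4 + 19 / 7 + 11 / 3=6586 / 861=7.65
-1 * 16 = -16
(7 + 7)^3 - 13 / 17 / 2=93283 / 34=2743.62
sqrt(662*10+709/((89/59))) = sqrt(56159979)/89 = 84.20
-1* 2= -2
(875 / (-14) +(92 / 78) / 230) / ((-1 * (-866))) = -24373 / 337740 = -0.07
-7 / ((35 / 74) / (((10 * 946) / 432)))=-17501 / 54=-324.09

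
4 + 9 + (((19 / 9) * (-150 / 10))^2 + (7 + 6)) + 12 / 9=9271 / 9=1030.11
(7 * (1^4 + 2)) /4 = 5.25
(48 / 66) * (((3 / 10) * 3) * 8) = 288 / 55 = 5.24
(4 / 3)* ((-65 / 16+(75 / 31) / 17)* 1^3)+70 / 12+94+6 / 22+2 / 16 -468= -51894167 / 139128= -373.00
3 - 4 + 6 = 5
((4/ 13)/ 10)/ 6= 1/ 195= 0.01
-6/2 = -3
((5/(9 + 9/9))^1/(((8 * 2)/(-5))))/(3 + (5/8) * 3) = -5/156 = -0.03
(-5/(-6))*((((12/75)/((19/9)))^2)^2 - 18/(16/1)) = -152715442899/162901250000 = -0.94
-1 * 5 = -5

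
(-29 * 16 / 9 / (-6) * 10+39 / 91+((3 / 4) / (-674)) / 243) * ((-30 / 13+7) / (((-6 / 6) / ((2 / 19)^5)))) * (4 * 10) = -1288361392160 / 6150696770673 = -0.21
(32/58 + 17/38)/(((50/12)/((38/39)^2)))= 27892/122525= 0.23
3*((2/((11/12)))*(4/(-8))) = -36/11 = -3.27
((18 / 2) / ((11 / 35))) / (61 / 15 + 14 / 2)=4725 / 1826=2.59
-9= -9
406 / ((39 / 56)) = 22736 / 39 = 582.97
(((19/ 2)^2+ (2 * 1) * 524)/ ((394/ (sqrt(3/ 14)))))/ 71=0.02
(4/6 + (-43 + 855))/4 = 1219/6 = 203.17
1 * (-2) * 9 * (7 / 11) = -11.45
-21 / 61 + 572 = 34871 / 61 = 571.66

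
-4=-4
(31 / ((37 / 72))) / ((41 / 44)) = 98208 / 1517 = 64.74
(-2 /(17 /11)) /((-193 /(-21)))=-462 /3281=-0.14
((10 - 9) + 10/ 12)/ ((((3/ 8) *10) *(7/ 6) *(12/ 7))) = 11/ 45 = 0.24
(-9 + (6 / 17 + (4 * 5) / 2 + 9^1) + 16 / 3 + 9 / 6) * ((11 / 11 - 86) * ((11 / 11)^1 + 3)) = -17530 / 3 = -5843.33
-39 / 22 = -1.77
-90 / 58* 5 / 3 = -75 / 29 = -2.59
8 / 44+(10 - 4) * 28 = 1850 / 11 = 168.18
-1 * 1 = -1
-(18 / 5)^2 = -12.96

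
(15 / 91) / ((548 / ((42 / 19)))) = 45 / 67678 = 0.00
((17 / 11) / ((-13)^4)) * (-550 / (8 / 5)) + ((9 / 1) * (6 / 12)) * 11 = 5652953 / 114244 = 49.48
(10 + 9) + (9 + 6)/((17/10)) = 27.82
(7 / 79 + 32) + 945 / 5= 17466 / 79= 221.09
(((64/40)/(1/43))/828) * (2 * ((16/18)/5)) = 1376/46575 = 0.03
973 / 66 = 14.74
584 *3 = 1752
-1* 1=-1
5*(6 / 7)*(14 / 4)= 15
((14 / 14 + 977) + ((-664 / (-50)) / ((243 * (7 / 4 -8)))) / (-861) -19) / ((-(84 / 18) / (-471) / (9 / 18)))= 19688276801621 / 406822500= 48395.25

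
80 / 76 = 20 / 19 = 1.05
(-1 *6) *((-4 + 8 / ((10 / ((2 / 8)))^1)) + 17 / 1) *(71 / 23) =-28116 / 115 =-244.49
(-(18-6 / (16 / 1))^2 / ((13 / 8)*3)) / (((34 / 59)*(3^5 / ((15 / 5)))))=-1.37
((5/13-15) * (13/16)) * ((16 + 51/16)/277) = -29165/35456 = -0.82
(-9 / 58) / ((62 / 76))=-171 / 899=-0.19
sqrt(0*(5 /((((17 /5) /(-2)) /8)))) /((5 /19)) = 0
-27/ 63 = -3/ 7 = -0.43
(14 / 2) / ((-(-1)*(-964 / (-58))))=203 / 482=0.42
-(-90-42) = 132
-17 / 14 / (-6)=17 / 84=0.20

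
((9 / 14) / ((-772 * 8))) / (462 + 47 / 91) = -117 / 519883328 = -0.00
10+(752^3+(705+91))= 425259814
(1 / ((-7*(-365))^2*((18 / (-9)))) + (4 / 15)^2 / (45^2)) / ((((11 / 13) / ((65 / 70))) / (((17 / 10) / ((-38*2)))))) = -23954059831 / 27849259676700000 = -0.00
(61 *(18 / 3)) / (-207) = -122 / 69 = -1.77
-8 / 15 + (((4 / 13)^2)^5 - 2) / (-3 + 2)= 3032871092038 / 2067877377735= 1.47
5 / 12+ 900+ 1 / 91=983267 / 1092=900.43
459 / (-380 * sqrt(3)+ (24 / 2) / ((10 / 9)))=-363375 * sqrt(3) / 902257- 20655 / 1804514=-0.71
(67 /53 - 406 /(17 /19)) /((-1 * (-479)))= -407703 /431579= -0.94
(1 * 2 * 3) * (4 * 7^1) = 168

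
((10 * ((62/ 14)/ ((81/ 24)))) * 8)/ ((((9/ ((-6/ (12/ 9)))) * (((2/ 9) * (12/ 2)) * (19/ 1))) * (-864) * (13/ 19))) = 155/ 44226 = 0.00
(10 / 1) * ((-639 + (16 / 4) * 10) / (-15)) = 1198 / 3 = 399.33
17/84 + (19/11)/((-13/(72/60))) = 2579/60060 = 0.04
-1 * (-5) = 5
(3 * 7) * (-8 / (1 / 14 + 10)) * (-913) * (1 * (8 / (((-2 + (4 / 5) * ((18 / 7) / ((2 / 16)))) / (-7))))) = -58992.19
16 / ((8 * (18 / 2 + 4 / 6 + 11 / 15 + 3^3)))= 10 / 187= 0.05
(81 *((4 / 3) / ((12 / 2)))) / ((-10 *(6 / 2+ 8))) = -9 / 55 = -0.16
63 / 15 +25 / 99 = 2204 / 495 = 4.45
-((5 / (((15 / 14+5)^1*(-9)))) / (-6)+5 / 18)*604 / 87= -81238 / 39933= -2.03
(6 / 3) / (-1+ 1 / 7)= -7 / 3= -2.33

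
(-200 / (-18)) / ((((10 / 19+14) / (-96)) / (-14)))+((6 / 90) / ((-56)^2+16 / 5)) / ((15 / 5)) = 3340108823 / 3249072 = 1028.02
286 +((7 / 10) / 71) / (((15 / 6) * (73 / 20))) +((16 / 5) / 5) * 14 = 38219582 / 129575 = 294.96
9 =9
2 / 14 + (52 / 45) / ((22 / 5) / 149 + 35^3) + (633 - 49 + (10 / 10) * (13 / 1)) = 92434939952 / 154795347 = 597.14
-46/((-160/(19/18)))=437/1440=0.30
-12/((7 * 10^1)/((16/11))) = -96/385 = -0.25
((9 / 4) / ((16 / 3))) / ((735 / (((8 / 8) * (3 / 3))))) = 9 / 15680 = 0.00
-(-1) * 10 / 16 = 5 / 8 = 0.62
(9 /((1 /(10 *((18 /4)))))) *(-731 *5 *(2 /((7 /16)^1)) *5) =-236844000 /7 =-33834857.14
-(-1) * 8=8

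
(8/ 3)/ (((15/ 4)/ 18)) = 64/ 5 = 12.80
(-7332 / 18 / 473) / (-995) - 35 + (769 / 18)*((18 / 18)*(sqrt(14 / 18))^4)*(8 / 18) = -23.51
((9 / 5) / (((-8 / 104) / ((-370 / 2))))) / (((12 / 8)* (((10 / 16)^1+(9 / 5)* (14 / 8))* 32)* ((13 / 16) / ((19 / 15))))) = 37.25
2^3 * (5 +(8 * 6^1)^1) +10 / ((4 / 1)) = 853 / 2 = 426.50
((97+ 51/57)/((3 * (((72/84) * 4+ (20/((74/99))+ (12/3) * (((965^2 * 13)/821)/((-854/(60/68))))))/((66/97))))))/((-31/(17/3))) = 0.13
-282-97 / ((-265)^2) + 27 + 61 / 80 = -285662807 / 1123600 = -254.24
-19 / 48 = -0.40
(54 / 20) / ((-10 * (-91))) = 27 / 9100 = 0.00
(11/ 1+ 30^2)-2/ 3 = 2731/ 3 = 910.33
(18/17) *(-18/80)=-81/340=-0.24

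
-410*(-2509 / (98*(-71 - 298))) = -12545 / 441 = -28.45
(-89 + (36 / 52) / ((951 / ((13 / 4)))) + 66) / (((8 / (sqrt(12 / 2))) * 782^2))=-29161 * sqrt(6) / 6203299456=-0.00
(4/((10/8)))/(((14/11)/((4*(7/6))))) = 176/15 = 11.73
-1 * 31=-31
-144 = -144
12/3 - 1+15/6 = 11/2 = 5.50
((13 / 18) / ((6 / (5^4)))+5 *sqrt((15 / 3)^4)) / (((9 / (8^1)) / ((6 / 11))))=86500 / 891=97.08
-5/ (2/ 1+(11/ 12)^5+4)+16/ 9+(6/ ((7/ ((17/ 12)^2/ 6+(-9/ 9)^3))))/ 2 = 822929609/ 1111516896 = 0.74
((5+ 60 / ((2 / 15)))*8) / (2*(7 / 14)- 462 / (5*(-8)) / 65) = 4732000 / 1531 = 3090.79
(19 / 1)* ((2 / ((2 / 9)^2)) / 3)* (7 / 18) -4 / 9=3575 / 36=99.31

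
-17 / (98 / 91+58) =-221 / 768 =-0.29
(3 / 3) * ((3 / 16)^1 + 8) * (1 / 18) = 131 / 288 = 0.45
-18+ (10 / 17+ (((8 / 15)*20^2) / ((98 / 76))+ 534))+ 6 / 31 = 52851208 / 77469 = 682.22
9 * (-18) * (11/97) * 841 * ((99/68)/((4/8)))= -74183769/1649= -44987.12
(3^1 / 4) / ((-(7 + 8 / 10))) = -5 / 52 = -0.10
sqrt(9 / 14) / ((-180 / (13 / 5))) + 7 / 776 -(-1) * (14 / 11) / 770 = 5011 / 469480 -13 * sqrt(14) / 4200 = -0.00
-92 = -92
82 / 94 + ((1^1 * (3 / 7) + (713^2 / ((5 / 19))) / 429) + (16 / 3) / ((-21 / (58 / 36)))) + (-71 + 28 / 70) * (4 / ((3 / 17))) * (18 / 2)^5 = -1800408954814751 / 19054035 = -94489642.47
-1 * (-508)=508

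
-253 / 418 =-23 / 38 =-0.61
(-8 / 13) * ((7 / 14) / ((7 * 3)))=-4 / 273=-0.01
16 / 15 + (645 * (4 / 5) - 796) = -4184 / 15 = -278.93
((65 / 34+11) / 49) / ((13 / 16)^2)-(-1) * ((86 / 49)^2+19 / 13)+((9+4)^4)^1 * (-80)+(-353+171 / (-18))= -31527471007575 / 13796146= -2285237.56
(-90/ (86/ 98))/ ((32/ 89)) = -196245/ 688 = -285.24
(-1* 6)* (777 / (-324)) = 259 / 18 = 14.39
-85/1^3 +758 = 673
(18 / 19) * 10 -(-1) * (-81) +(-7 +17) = -1169 / 19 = -61.53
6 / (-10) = -3 / 5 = -0.60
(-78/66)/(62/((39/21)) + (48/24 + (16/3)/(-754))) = -14703/440132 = -0.03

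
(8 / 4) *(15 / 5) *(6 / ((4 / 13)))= 117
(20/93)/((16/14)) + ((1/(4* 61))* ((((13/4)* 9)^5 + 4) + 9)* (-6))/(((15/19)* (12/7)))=-493959801489/1269760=-389018.24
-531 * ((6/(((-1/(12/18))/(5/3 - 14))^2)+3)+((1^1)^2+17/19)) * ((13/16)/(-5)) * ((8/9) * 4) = 323058866/2565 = 125948.88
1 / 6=0.17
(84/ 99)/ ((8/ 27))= 63/ 22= 2.86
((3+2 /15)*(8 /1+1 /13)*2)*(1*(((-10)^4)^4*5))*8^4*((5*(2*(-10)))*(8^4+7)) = -55291371520000000000000000000 /13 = -4253182424615384615384615000.00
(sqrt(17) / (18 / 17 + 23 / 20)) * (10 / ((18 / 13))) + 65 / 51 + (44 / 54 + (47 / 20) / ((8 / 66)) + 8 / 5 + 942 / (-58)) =7278929 / 1064880 + 22100 * sqrt(17) / 6759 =20.32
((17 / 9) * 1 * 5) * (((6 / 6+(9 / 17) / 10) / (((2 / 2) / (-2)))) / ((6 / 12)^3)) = -159.11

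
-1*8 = -8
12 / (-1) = -12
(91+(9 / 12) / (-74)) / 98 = 26933 / 29008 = 0.93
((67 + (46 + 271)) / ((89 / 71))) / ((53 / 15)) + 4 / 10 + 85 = 4058959 / 23585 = 172.10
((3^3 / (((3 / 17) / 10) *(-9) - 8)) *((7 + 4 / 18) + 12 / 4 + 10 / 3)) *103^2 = -660091980 / 1387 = -475913.47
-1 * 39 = -39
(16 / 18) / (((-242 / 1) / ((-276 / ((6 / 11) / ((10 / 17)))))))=1840 / 1683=1.09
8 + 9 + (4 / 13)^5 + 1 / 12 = 76127353 / 4455516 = 17.09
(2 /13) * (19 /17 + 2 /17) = 0.19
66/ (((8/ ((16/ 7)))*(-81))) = -44/ 189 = -0.23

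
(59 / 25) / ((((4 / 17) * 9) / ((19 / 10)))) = 19057 / 9000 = 2.12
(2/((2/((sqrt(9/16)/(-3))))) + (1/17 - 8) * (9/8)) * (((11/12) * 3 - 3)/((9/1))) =1249/4896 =0.26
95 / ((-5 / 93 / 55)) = -97185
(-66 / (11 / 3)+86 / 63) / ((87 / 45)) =-5240 / 609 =-8.60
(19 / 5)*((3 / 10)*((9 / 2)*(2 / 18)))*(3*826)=70623 / 50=1412.46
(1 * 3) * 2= 6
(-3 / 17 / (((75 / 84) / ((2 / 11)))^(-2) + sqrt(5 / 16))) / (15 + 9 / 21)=6640480000 / 4351067731917 - 40033984375 * sqrt(5) / 4351067731917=-0.02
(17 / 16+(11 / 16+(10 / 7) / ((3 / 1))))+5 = 607 / 84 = 7.23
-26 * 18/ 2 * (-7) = 1638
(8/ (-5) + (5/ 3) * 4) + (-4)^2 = 316/ 15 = 21.07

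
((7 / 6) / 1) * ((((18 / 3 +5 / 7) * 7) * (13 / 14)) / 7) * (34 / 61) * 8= 41548 / 1281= 32.43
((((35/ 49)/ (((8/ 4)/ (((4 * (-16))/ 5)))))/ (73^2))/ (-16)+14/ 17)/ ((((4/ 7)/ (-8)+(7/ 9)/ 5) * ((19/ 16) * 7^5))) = 0.00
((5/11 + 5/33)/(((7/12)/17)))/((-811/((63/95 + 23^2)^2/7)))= -688677105728/789017845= -872.83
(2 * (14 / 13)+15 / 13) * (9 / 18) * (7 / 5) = 301 / 130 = 2.32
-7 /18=-0.39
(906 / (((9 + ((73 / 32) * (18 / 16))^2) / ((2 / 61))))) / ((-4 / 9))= -29687808 / 6923317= -4.29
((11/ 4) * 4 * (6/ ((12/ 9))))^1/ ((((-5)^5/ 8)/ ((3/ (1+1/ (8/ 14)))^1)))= -432/ 3125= -0.14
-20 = -20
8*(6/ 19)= 48/ 19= 2.53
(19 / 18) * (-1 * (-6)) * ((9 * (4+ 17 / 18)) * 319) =539429 / 6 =89904.83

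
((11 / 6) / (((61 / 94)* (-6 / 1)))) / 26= -517 / 28548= -0.02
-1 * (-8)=8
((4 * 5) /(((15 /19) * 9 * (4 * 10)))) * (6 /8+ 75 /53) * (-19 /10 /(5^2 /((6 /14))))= -0.00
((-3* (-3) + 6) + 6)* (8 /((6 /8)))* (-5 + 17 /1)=2688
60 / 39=20 / 13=1.54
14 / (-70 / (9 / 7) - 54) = -63 / 488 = -0.13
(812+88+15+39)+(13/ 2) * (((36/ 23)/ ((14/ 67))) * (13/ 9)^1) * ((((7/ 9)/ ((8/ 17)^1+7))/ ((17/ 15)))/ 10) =16731127/ 17526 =954.65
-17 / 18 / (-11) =17 / 198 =0.09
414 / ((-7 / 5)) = -2070 / 7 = -295.71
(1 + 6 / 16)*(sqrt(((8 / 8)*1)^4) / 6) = 11 / 48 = 0.23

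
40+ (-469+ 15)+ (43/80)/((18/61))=-593537/1440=-412.18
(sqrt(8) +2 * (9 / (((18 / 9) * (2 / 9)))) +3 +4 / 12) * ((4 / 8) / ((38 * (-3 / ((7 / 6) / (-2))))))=7 * sqrt(2) / 1368 +1841 / 16416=0.12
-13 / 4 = -3.25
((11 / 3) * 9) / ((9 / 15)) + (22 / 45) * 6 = 869 / 15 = 57.93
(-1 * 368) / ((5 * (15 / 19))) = -6992 / 75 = -93.23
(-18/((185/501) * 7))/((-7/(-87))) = -784566/9065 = -86.55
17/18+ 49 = 899/18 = 49.94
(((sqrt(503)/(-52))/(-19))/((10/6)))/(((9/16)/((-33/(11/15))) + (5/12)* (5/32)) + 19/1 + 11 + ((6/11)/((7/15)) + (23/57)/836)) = 140448* sqrt(503)/7220725447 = 0.00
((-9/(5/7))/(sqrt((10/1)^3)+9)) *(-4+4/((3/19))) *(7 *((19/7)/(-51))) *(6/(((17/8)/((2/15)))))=-2451456/6639775+544768 *sqrt(10)/1327955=0.93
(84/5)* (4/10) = 168/25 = 6.72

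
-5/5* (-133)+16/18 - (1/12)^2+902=149167/144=1035.88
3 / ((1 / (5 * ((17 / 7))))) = 255 / 7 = 36.43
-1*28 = -28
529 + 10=539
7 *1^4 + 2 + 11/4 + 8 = 79/4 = 19.75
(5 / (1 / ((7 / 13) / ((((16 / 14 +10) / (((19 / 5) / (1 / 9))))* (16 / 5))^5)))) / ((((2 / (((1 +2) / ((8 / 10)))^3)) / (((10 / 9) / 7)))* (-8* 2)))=-94805985018740625 / 165847894392307712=-0.57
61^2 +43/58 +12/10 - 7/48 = 25910657/6960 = 3722.80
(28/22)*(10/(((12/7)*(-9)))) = -0.82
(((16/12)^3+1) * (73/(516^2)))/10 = 6643/71889120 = 0.00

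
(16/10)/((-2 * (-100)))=1/125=0.01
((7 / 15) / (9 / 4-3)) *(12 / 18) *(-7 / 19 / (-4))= -98 / 2565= -0.04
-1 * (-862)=862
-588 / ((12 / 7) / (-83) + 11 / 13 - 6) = 4441164 / 39083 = 113.63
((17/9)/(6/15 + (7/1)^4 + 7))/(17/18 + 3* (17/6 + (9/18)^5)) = 1360/16539687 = 0.00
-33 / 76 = -0.43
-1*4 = -4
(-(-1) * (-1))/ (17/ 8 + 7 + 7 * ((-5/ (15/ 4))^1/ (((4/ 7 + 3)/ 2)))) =-600/ 2339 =-0.26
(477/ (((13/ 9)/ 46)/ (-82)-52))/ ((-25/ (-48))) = -777273408/ 44132725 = -17.61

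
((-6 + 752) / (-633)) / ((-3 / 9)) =3.54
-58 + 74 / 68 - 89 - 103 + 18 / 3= -242.91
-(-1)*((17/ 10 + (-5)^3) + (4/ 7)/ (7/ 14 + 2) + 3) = -1681/ 14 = -120.07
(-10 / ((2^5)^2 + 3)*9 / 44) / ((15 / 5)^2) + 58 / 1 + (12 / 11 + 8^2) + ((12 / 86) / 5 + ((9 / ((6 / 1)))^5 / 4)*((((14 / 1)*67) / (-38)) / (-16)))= 11912945408409 / 94511605760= 126.05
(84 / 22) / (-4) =-21 / 22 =-0.95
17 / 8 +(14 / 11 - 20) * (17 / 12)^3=-485843 / 9504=-51.12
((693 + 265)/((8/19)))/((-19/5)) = -598.75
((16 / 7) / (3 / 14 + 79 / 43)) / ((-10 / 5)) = -688 / 1235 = -0.56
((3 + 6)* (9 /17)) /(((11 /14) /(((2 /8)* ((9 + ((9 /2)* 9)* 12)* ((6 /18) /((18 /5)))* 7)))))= 33075 /68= 486.40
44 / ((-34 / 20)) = -440 / 17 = -25.88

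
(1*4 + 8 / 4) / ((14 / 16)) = 48 / 7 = 6.86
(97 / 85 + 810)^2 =4753688809 / 7225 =657950.01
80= 80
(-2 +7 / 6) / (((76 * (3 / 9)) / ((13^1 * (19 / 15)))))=-13 / 24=-0.54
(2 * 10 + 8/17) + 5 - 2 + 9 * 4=1011/17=59.47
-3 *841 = -2523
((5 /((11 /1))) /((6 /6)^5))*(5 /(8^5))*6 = 75 /180224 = 0.00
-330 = -330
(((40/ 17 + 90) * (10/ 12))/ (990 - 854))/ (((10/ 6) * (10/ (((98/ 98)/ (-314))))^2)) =1/ 29038720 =0.00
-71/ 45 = -1.58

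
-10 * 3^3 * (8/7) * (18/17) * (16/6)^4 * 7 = -115651.76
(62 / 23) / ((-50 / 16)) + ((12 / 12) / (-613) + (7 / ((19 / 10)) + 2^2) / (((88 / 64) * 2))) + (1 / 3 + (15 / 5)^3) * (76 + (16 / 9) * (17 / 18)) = 38042738076499 / 17901147825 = 2125.16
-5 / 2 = -2.50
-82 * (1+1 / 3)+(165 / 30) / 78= -17045 / 156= -109.26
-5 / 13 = -0.38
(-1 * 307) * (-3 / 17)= 921 / 17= 54.18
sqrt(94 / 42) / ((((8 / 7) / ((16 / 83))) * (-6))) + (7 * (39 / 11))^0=1-sqrt(987) / 747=0.96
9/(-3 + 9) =3/2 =1.50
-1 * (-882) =882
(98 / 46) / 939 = 0.00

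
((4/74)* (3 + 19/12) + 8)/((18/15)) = 9155/1332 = 6.87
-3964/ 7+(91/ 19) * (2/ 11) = -827202/ 1463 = -565.41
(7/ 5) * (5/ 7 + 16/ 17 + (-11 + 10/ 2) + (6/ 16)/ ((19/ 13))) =-73943/ 12920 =-5.72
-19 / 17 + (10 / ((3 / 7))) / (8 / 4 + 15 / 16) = 16361 / 2397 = 6.83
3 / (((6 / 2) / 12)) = 12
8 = 8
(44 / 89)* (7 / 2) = 154 / 89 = 1.73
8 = 8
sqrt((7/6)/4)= sqrt(42)/12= 0.54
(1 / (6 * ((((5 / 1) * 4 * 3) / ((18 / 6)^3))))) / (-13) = -0.01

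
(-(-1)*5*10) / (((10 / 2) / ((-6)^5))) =-77760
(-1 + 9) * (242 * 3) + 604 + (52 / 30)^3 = 21658076 / 3375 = 6417.21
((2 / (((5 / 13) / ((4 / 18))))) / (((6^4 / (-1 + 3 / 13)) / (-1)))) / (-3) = -1 / 4374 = -0.00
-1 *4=-4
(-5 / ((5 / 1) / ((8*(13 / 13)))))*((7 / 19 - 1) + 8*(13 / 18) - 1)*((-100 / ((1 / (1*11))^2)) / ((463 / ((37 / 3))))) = 2539354400 / 237519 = 10691.16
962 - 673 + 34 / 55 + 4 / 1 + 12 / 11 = 16209 / 55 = 294.71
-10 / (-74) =5 / 37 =0.14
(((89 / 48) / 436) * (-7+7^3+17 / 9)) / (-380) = -270649 / 71573760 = -0.00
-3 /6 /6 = -1 /12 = -0.08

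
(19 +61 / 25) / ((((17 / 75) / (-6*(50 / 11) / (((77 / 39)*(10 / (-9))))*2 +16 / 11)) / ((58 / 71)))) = 2079041088 / 1022329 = 2033.63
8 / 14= 0.57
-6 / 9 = -2 / 3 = -0.67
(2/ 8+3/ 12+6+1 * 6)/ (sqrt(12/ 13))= 25 * sqrt(39)/ 12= 13.01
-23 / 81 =-0.28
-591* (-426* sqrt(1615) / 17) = 251766* sqrt(1615) / 17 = 595160.94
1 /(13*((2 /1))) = 1 /26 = 0.04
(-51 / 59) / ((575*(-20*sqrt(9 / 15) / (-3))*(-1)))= 0.00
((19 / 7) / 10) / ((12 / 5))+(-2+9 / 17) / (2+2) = -0.25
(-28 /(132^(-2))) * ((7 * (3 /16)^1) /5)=-640332 /5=-128066.40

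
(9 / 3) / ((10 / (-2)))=-3 / 5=-0.60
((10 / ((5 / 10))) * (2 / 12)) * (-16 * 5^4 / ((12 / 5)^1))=-125000 / 9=-13888.89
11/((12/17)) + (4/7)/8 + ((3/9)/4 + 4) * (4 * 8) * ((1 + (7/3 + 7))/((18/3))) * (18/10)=58901/140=420.72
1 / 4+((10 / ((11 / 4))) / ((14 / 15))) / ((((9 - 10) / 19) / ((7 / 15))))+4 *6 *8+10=7379 / 44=167.70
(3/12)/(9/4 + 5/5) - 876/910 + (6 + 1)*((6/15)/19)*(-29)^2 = 81829/665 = 123.05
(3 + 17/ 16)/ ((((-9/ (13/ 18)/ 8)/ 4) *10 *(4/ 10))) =-845/ 324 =-2.61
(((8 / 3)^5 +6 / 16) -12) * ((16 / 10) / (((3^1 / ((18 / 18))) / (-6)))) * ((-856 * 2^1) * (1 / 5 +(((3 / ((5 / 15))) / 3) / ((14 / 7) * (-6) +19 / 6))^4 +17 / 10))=12382500497510992 / 9586934415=1291601.67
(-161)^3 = -4173281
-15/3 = -5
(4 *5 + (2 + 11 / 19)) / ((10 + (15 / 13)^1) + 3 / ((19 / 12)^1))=507 / 293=1.73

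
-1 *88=-88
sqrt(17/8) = sqrt(34)/4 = 1.46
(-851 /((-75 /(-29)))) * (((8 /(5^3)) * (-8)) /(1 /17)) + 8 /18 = 80564756 /28125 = 2864.52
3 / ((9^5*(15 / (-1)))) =-1 / 295245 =-0.00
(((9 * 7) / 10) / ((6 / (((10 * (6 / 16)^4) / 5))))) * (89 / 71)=151389 / 2908160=0.05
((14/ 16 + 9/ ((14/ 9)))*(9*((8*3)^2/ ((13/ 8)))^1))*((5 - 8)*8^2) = -371257344/ 91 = -4079751.03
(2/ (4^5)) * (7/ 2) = 7/ 1024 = 0.01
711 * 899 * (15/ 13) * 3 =28763505/ 13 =2212577.31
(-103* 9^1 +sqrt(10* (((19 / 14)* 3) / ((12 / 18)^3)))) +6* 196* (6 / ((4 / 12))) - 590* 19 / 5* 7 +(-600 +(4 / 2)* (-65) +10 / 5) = 9* sqrt(1330) / 28 +3819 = 3830.72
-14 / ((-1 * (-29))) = -14 / 29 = -0.48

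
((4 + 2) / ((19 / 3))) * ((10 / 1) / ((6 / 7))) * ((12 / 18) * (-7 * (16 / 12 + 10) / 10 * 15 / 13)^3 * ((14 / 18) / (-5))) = 330291164 / 375687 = 879.17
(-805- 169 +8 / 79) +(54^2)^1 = 153426 / 79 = 1942.10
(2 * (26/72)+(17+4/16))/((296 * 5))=647/53280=0.01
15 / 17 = 0.88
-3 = -3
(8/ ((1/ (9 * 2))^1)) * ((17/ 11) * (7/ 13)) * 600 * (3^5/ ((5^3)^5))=99937152/ 174560546875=0.00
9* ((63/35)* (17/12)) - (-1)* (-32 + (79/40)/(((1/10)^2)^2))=394819/20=19740.95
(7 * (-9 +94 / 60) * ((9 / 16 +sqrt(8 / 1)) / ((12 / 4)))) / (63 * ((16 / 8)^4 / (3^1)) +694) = -1561 * sqrt(2) / 46350 - 1561 / 164800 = -0.06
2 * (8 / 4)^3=16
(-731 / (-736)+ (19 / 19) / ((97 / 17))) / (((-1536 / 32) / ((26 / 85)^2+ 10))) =-178923941 / 728198400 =-0.25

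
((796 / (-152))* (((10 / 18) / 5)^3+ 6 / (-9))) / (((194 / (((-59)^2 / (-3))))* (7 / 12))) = -35.72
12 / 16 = 3 / 4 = 0.75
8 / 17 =0.47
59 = 59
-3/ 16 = -0.19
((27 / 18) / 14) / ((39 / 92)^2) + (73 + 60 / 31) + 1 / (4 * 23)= 764622935 / 10121748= 75.54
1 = 1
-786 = -786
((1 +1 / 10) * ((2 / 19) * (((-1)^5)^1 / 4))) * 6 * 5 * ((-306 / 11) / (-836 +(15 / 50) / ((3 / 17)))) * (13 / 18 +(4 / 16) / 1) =-2975 / 105678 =-0.03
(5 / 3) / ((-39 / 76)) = -380 / 117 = -3.25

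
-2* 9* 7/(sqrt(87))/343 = -6* sqrt(87)/1421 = -0.04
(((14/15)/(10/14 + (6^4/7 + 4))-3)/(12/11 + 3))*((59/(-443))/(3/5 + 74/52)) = 1007495918/20903462235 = 0.05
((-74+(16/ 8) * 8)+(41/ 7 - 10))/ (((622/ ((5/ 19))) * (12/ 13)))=-0.03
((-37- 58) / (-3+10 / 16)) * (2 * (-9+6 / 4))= -600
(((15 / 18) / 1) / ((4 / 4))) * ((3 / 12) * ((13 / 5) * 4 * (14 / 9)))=91 / 27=3.37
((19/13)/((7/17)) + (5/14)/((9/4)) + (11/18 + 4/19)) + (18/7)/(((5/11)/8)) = 7747349/155610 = 49.79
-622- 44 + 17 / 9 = -5977 / 9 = -664.11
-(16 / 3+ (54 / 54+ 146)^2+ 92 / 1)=-65119 / 3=-21706.33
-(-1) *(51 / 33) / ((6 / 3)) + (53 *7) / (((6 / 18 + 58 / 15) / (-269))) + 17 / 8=-6272315 / 264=-23758.77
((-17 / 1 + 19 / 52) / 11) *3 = -2595 / 572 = -4.54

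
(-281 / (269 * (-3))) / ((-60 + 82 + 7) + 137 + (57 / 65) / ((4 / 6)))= 36530 / 17553057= 0.00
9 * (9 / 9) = 9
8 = 8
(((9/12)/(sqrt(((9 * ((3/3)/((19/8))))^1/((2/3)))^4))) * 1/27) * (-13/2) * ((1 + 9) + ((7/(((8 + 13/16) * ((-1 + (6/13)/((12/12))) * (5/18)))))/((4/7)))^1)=-389519/98677440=-0.00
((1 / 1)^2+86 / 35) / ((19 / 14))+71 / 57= 1081 / 285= 3.79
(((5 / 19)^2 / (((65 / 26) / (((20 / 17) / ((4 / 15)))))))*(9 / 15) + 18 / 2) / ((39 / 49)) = 909489 / 79781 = 11.40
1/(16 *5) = 1/80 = 0.01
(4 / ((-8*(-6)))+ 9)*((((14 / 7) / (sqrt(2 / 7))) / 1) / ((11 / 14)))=763*sqrt(14) / 66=43.26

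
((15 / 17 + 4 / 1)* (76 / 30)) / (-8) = -1.55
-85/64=-1.33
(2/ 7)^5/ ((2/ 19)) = 304/ 16807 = 0.02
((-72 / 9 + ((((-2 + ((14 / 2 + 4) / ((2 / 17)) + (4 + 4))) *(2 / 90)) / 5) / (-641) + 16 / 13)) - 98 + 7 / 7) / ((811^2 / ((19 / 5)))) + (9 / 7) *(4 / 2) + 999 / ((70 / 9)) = 5654709760250227 / 43161214107375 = 131.01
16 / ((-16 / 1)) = -1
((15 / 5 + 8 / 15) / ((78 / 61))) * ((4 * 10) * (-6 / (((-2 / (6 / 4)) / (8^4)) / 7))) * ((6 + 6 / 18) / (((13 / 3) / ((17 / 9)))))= 39370143.39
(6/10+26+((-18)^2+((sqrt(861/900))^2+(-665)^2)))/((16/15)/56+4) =929410769/8440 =110119.76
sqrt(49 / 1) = 7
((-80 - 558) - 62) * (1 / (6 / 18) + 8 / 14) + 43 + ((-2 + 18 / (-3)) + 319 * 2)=-1827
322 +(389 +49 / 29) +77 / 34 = 704945 / 986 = 714.95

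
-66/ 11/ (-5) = 6/ 5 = 1.20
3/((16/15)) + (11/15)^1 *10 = 487/48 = 10.15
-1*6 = -6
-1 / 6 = -0.17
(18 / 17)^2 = 324 / 289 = 1.12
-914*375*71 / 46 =-12167625 / 23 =-529027.17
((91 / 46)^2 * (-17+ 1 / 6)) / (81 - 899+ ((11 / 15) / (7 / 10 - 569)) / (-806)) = 1915520748869 / 23784987020120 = 0.08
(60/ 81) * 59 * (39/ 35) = 3068/ 63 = 48.70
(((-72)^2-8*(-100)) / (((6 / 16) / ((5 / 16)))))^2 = 223801600 / 9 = 24866844.44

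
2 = 2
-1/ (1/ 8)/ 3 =-8/ 3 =-2.67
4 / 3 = 1.33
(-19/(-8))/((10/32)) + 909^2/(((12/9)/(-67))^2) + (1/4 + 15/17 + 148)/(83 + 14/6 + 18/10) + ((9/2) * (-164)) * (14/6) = 3708634534227707/1777520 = 2086409454.87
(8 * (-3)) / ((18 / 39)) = -52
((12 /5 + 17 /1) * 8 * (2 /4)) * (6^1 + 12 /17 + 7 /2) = 67318 /85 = 791.98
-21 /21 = -1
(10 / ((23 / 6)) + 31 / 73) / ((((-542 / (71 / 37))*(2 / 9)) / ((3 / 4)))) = -9763281 / 269365328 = -0.04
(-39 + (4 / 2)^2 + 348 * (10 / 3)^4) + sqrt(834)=sqrt(834) + 1159055 / 27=42956.84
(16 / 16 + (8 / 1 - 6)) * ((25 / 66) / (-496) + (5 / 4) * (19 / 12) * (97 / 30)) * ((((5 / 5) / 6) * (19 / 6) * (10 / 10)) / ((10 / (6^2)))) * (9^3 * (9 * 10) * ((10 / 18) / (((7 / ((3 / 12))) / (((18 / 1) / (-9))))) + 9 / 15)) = 256036847697 / 190960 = 1340787.85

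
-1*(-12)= 12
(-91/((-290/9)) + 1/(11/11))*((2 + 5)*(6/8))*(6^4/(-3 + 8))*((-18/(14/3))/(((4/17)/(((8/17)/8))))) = -7276149/1450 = -5018.03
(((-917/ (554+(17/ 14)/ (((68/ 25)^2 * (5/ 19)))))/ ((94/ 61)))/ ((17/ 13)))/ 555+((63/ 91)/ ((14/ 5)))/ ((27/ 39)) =274318293167/ 771283836330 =0.36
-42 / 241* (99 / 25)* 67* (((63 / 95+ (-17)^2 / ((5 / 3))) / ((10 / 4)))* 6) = -55280377152 / 2861875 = -19316.14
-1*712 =-712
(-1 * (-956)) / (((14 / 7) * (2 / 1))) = 239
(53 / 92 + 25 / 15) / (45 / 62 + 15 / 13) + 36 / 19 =12266203 / 3972330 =3.09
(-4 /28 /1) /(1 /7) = -1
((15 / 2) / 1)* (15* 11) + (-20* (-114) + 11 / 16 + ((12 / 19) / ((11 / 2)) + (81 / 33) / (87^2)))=9894536635 / 2812304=3518.30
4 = 4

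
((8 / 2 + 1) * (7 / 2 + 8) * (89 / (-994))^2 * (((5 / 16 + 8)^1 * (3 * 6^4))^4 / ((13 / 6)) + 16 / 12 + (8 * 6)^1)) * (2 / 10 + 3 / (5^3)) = 1788883329867278601748333 / 34404825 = 51995129458361686.24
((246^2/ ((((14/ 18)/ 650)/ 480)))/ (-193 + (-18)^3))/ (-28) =1699289280/ 11809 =143897.81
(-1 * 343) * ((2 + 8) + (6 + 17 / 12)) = -71687 / 12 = -5973.92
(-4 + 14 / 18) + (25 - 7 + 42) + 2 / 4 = 1031 / 18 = 57.28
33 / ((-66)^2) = 1 / 132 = 0.01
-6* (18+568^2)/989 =-1935852/989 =-1957.38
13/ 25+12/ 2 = 163/ 25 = 6.52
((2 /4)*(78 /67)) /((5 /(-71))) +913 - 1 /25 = 1515363 /1675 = 904.69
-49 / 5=-9.80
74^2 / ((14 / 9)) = 24642 / 7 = 3520.29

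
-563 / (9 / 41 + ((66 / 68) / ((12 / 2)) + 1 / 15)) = -23544660 / 18733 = -1256.85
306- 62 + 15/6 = 246.50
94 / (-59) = -94 / 59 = -1.59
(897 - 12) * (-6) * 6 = -31860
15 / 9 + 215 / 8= 685 / 24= 28.54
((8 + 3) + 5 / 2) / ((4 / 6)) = 81 / 4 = 20.25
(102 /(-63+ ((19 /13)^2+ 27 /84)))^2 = 232964536896 /82074801169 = 2.84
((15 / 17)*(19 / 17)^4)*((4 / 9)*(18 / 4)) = 2.75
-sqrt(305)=-17.46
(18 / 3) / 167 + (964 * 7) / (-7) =-160982 / 167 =-963.96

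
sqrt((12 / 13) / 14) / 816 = sqrt(546) / 74256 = 0.00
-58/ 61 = -0.95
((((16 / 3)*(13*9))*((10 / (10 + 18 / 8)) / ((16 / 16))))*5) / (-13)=-9600 / 49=-195.92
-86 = -86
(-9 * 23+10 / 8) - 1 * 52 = -1031 / 4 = -257.75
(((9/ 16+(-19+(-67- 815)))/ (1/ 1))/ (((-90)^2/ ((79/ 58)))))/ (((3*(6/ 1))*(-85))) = 1138153/ 11500704000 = 0.00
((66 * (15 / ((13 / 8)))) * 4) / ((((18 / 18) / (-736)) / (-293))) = 6831728640 / 13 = 525517587.69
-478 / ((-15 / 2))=956 / 15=63.73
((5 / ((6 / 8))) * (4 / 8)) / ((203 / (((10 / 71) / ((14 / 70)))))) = 500 / 43239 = 0.01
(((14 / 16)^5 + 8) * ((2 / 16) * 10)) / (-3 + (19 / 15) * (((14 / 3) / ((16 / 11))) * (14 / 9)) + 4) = 19478475 / 13402112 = 1.45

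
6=6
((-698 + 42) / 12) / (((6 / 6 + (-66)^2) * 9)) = -164 / 117639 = -0.00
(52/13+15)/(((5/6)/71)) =8094/5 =1618.80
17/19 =0.89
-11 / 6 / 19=-11 / 114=-0.10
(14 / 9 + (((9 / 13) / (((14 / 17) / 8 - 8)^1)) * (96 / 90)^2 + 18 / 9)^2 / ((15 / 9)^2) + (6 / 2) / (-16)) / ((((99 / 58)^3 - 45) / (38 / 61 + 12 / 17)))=-42017643077599164197 / 474381055874146078125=-0.09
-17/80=-0.21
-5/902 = -0.01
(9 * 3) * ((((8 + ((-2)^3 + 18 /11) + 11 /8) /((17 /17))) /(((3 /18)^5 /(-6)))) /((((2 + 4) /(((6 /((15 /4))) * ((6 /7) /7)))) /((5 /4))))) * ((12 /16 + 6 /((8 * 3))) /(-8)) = 10431990 /539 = 19354.34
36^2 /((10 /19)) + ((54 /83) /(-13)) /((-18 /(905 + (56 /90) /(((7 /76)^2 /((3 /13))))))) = 1210161397 /490945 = 2464.96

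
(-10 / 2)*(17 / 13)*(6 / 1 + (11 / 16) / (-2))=-15385 / 416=-36.98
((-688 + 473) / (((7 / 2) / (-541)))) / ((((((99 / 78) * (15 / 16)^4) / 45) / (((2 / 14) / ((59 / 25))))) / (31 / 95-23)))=-56921120309248 / 27189855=-2093469.06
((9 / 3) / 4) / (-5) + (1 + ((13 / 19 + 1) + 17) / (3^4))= 33263 / 30780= 1.08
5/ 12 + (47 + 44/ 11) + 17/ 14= 4421/ 84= 52.63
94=94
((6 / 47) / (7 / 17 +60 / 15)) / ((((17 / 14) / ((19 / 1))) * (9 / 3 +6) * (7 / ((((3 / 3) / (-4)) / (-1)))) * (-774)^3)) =-19 / 4903467013800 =-0.00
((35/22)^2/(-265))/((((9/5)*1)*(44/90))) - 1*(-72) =40626643/564344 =71.99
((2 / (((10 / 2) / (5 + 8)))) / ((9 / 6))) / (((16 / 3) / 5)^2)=195 / 64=3.05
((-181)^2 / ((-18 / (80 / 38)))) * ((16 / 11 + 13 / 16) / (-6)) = 1146635 / 792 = 1447.77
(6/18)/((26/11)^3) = 1331/52728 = 0.03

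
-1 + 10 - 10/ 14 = 58/ 7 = 8.29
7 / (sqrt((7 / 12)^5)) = 26.93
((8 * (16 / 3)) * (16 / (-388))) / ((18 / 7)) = -1792 / 2619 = -0.68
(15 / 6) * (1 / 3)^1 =5 / 6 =0.83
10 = 10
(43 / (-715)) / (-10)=43 / 7150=0.01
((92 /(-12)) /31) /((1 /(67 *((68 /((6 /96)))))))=-1676608 /93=-18028.04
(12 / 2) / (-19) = -6 / 19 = -0.32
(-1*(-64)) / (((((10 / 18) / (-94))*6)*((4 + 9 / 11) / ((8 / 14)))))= -397056 / 1855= -214.05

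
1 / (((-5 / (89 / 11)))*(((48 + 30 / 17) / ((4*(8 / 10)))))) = -0.10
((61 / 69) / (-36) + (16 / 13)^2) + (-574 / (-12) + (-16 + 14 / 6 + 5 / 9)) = 15201845 / 419796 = 36.21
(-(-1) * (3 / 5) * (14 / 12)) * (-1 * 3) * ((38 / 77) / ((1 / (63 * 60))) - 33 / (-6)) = -864381 / 220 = -3929.00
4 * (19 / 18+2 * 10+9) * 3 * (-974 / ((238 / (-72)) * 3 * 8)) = 526934 / 119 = 4428.02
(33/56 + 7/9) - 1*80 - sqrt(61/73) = -39631/504 - sqrt(4453)/73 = -79.55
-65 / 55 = -13 / 11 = -1.18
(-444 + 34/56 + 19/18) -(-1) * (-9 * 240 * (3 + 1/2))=-8002.34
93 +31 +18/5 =638/5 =127.60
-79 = -79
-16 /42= -8 /21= -0.38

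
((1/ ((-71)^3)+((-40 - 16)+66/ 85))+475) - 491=-2166793279/ 30422435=-71.22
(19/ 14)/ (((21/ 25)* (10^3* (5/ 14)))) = 19/ 4200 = 0.00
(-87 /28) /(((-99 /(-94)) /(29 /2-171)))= 426619 /924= 461.71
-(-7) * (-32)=-224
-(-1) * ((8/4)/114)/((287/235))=235/16359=0.01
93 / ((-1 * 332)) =-93 / 332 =-0.28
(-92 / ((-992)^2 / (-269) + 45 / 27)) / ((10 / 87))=3229614 / 14754235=0.22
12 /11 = 1.09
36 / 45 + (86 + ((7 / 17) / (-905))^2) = 20545405979 / 236698225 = 86.80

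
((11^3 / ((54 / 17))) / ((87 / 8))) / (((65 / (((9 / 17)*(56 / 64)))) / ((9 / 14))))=1331 / 7540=0.18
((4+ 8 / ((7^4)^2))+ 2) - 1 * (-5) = 63412819 / 5764801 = 11.00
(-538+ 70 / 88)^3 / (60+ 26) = -13206175535853 / 7325824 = -1802688.07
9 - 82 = -73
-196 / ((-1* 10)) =98 / 5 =19.60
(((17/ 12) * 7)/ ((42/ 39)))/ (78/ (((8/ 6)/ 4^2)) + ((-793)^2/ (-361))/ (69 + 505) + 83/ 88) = 251868617/ 25544494203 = 0.01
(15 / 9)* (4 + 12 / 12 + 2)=35 / 3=11.67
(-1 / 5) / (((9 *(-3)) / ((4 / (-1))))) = -4 / 135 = -0.03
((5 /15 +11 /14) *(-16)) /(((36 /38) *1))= -18.90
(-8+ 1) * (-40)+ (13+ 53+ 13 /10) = 3473 /10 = 347.30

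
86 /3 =28.67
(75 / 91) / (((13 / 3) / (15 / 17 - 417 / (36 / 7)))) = -1227075 / 80444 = -15.25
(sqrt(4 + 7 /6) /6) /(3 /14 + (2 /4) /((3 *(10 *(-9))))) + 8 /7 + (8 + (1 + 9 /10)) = 105 *sqrt(186) /803 + 773 /70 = 12.83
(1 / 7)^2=1 / 49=0.02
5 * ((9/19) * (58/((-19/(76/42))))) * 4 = -6960/133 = -52.33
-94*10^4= -940000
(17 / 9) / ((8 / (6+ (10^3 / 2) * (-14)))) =-1651.36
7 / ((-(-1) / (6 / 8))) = 21 / 4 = 5.25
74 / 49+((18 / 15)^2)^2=109754 / 30625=3.58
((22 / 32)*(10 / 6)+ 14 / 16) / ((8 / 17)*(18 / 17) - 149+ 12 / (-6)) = -28033 / 2087760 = -0.01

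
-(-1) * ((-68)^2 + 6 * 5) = 4654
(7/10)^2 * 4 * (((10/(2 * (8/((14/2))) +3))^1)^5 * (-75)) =-247062900000/69343957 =-3562.86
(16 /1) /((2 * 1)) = 8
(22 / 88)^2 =1 / 16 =0.06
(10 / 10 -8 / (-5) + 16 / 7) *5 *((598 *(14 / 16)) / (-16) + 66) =364401 / 448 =813.40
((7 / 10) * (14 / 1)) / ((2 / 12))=294 / 5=58.80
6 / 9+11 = 35 / 3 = 11.67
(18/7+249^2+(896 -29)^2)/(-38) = -2847924/133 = -21412.96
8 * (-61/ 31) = -488/ 31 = -15.74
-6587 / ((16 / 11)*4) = -72457 / 64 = -1132.14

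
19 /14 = 1.36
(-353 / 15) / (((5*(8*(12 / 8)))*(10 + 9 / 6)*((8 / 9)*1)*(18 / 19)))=-6707 / 165600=-0.04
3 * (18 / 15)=18 / 5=3.60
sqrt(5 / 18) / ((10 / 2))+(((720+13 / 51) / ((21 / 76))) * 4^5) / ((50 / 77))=sqrt(10) / 30+15722899456 / 3825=4110562.05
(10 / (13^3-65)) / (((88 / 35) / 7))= 1225 / 93808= 0.01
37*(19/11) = 703/11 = 63.91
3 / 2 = 1.50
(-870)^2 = 756900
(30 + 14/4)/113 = 67/226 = 0.30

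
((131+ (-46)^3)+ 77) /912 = -213 /2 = -106.50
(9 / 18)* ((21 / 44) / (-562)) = -21 / 49456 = -0.00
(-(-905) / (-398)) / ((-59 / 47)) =42535 / 23482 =1.81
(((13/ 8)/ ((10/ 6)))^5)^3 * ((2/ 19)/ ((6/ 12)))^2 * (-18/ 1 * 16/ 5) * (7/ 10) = -46271081969981691590413737/ 37853593600000000000000000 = -1.22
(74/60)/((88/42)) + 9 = 4219/440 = 9.59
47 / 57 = 0.82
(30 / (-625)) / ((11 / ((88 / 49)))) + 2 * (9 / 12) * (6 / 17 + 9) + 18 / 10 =3294843 / 208250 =15.82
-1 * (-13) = 13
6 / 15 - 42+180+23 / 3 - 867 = -10814 / 15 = -720.93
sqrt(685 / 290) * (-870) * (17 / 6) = -3788.46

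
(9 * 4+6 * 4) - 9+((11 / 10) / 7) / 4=14291 / 280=51.04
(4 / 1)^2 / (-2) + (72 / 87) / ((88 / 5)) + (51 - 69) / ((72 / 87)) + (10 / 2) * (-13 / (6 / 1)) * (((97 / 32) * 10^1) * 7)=-71304949 / 30624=-2328.40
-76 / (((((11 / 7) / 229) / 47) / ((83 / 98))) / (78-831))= 25561716006 / 77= 331970337.74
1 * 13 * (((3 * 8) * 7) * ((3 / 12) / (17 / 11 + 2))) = 154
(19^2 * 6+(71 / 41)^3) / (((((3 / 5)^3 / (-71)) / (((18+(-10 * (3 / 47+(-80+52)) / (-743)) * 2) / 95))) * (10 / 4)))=-63993255352886660 / 1234683393633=-51829.69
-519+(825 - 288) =18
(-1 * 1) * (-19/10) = 19/10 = 1.90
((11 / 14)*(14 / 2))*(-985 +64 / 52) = -140679 / 26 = -5410.73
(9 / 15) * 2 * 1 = 6 / 5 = 1.20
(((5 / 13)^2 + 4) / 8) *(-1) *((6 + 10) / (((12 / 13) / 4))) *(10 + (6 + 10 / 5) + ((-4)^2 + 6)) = -56080 / 39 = -1437.95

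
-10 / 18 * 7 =-35 / 9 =-3.89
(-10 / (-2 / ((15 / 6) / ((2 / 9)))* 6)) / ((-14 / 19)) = -1425 / 112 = -12.72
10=10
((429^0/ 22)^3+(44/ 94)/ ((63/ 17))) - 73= -72.87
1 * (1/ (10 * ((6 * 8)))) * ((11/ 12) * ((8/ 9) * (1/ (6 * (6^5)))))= 11/ 302330880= 0.00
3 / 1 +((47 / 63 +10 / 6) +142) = 9287 / 63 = 147.41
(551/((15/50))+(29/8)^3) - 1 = 2892751/1536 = 1883.30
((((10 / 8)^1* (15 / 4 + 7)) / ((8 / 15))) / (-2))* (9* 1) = -29025 / 256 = -113.38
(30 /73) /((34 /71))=1065 /1241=0.86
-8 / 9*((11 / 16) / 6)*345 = -35.14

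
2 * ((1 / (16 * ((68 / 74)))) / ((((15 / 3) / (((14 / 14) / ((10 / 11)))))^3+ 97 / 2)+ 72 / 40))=246235 / 261051048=0.00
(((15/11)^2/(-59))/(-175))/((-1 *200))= -9/9994600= -0.00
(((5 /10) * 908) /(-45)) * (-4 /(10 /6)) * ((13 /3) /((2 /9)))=11804 /25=472.16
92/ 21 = 4.38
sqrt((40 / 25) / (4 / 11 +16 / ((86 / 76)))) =sqrt(6622) / 245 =0.33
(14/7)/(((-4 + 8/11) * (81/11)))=-121/1458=-0.08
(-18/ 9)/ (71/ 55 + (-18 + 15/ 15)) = 55/ 432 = 0.13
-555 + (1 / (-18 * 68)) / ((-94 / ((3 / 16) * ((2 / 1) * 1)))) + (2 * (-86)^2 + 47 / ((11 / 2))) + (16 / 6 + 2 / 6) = 48088498955 / 3374976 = 14248.55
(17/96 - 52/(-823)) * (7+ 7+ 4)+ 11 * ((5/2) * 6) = 2229669/13168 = 169.32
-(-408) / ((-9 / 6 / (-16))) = 4352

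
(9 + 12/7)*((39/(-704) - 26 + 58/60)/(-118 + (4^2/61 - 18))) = 702659/354816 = 1.98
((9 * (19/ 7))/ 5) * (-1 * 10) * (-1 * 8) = 2736/ 7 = 390.86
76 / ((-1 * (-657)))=76 / 657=0.12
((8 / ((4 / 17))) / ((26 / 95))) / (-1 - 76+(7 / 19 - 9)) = -30685 / 21151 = -1.45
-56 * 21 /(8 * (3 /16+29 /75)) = -176400 /689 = -256.02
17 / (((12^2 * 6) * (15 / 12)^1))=17 / 1080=0.02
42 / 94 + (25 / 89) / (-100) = 7429 / 16732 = 0.44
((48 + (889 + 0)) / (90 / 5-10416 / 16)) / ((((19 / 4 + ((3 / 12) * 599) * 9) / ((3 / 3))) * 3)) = -1874 / 5136795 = -0.00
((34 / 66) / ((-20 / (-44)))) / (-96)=-17 / 1440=-0.01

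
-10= -10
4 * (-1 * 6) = -24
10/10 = 1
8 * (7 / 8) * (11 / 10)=77 / 10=7.70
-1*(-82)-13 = 69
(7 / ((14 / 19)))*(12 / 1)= 114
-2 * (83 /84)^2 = -1.95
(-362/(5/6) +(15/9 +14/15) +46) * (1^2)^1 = -1929/5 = -385.80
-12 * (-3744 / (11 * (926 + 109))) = 4992 / 1265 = 3.95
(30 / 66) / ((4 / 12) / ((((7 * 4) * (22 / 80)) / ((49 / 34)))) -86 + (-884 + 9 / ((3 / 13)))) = -255 / 522256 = -0.00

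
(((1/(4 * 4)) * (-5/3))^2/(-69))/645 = -5/20507904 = -0.00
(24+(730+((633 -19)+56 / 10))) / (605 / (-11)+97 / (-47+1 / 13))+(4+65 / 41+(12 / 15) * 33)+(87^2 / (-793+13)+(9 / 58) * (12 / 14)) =-17813878181 / 10761472540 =-1.66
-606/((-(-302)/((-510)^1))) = 154530/151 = 1023.38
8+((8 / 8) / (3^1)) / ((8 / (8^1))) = 25 / 3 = 8.33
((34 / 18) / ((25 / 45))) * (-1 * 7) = -119 / 5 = -23.80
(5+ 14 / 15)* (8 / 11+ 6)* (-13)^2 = 6745.66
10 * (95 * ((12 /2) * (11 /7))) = 62700 /7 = 8957.14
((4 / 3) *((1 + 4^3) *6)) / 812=130 / 203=0.64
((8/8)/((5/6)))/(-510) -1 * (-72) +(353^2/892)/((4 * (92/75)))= 100.47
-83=-83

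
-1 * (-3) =3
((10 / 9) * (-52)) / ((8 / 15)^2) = -1625 / 8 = -203.12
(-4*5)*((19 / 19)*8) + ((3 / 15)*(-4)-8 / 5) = -162.40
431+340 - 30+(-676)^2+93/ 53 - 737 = 456981.75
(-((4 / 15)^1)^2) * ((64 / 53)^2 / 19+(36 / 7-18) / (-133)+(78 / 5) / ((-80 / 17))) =3286321754 / 14710381875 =0.22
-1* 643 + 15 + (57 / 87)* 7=-18079 / 29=-623.41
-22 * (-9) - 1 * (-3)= 201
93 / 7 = 13.29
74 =74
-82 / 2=-41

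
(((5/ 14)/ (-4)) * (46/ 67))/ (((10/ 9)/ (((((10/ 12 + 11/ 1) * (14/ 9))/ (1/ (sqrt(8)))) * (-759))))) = 413149 * sqrt(2)/ 268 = 2180.15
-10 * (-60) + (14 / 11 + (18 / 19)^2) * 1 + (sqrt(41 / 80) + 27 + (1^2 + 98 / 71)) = sqrt(205) / 20 + 178059984 / 281941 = 632.27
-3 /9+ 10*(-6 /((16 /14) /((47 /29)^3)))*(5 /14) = -23457731 /292668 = -80.15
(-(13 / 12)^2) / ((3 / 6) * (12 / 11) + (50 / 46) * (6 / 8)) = -42757 / 49572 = -0.86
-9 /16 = -0.56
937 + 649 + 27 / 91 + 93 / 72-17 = 3430165 / 2184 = 1570.59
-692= -692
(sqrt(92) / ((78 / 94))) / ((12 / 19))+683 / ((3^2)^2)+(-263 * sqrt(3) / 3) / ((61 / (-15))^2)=-19725 * sqrt(3) / 3721+683 / 81+893 * sqrt(23) / 234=17.55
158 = 158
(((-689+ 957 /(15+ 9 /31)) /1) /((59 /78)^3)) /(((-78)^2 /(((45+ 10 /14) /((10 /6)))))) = -105872832 /16224941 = -6.53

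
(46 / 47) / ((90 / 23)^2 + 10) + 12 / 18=665831 / 943995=0.71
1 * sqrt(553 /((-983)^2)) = sqrt(553) /983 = 0.02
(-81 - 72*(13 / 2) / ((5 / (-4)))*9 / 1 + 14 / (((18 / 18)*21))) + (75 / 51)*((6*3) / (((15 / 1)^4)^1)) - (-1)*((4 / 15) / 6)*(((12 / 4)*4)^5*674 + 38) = 9507919489 / 1275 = 7457191.76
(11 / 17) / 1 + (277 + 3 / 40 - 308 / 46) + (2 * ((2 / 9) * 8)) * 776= 426522157 / 140760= 3030.14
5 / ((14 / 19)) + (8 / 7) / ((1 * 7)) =681 / 98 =6.95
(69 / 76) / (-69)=-1 / 76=-0.01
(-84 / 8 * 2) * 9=-189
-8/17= -0.47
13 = 13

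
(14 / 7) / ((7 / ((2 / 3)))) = 4 / 21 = 0.19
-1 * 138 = -138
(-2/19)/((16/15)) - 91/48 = -1819/912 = -1.99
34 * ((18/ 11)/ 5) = 612/ 55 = 11.13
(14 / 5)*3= 42 / 5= 8.40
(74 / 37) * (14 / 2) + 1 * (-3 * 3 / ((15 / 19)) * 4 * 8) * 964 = -1758266 / 5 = -351653.20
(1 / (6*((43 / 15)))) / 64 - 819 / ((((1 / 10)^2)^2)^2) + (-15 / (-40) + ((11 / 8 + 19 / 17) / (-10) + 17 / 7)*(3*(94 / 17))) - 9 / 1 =-4559615422467503729 / 55672960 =-81899999972.47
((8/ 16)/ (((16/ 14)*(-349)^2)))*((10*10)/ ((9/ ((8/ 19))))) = 350/ 20827971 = 0.00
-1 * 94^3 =-830584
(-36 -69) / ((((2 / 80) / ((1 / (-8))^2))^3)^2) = -1640625 / 262144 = -6.26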